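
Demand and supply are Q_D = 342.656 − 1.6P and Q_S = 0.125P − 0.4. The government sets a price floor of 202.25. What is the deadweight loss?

125.90

In inverse form: demand P = 214.16 − 0.625Q, supply P = 3.2 + 8Q.
Competitive equilibrium: 214.16 − 0.625Q = 3.2 + 8Q → Q* = 24.4591, P* = 198.873.
At the floor P = 202.25, quantity demanded = (214.16 − 202.25)/0.625 = 19.056.
Sellers' marginal cost at Q' = 19.056: 3.2 + 8·19.056 = 155.648.
ΔQ = 24.4591 − 19.056 = 5.4031; wedge = 202.25 − 155.648 = 46.602.
Deadweight loss = ½ × 5.4031 × 46.602 = 125.90.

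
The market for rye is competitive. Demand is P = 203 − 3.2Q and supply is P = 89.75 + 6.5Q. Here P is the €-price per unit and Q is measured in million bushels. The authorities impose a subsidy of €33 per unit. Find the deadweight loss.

€56.13 million

Competitive equilibrium: 203 − 3.2Q = 89.75 + 6.5Q → Q* = 11.6753, P* = 165.6392.
The subsidy lowers effective supply by 33: P = 56.75 + 6.5Q.
New quantity: 203 − 3.2Q = 56.75 + 6.5Q → Q' = 15.0773.
Overproduction ΔQ = 15.0773 − 11.6753 = 3.402; wedge = subsidy = 33.
The triangle = ½ × 3.402 × 33 = €56.13 million.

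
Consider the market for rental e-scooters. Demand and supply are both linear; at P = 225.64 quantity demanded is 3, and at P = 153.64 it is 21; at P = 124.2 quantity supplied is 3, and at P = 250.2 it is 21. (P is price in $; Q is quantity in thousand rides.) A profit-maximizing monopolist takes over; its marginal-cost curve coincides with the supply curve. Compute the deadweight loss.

Demand slope = (153.64 − 225.64)/(21 − 3) = −4, so P = 237.64 − 4Q.
Supply slope = (250.2 − 124.2)/(21 − 3) = 7, so P = 103.2 + 7Q.
Competitive equilibrium: 237.64 − 4Q = 103.2 + 7Q → Q* = 12.2218, P* = 188.7527.
Marginal revenue: MR = 237.64 − 8Q. Set MR = MC: 237.64 − 8Q = 103.2 + 7Q → Q_m = 8.9627.
Price P_m = 237.64 − 4·8.9627 = 201.7892; MC(Q_m) = 103.2 + 7·8.9627 = 165.9389.
Competitive Q* = 12.2218, so ΔQ = 3.2591; wedge = 201.7892 − 165.9389 = 35.8503.
The triangle = ½ × 3.2591 × 35.8503 = $58.42 thousand.

$58.42 thousand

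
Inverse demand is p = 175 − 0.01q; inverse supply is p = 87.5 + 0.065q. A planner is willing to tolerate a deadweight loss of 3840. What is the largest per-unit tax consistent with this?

Competitive equilibrium: 175 − 0.01q = 87.5 + 0.065q → q* = 1166.6667, p* = 163.3333.
A tax t gives Δq = t/0.075 and wedge t, so DWL = t²/0.15.
t²/0.15 = 3840 → t² = 576 → t = 24.

24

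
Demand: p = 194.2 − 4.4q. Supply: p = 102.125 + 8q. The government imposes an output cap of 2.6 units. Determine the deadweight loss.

Competitive equilibrium: 194.2 − 4.4q = 102.125 + 8q → q* = 7.4254, p* = 161.5282.
At q = 2.6: demand price = 194.2 − 4.4·2.6 = 182.76; supply price = 102.125 + 8·2.6 = 122.925.
Δq = 7.4254 − 2.6 = 4.8254; wedge = 182.76 − 122.925 = 59.835.
The triangle = ½ × 4.8254 × 59.835 = 144.36.

144.36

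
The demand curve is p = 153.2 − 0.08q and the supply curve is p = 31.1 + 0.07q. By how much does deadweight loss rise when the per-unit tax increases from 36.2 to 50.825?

4242.47

Competitive equilibrium: 153.2 − 0.08q = 31.1 + 0.07q → q* = 814, p* = 88.08.
For a per-unit tax t: Δq = t/0.15, so DWL = ½·t·(t/0.15) = t²/0.3.
At t = 36.2: DWL = 4368.133. At t = 50.825: DWL = 8610.602.
Increase = 8610.602 − 4368.133 = 4242.47.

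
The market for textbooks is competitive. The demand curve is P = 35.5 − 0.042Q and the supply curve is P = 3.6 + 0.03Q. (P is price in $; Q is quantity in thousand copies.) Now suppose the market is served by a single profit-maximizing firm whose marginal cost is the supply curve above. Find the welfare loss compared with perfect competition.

$959.20 thousand

Competitive equilibrium: 35.5 − 0.042Q = 3.6 + 0.03Q → Q* = 443.0556, P* = 16.8917.
Marginal revenue: MR = 35.5 − 0.084Q. Set MR = MC: 35.5 − 0.084Q = 3.6 + 0.03Q → Q_m = 279.8246.
Price P_m = 35.5 − 0.042·279.8246 = 23.7474; MC(Q_m) = 3.6 + 0.03·279.8246 = 11.9947.
Competitive Q* = 443.0556, so ΔQ = 163.231; wedge = 23.7474 − 11.9947 = 11.7527.
Welfare loss = ½ × 163.231 × 11.7527 = $959.20 thousand.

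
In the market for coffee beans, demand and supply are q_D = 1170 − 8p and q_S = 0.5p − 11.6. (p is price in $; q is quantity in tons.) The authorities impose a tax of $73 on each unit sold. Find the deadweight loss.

$1253.88

In inverse form: demand p = 146.25 − 0.125q, supply p = 23.2 + 2q.
Competitive equilibrium: 146.25 − 0.125q = 23.2 + 2q → q* = 57.9059, p* = 139.0118.
With the tax, the buyer price exceeds the seller price by 73: (146.25 − 0.125q) − (23.2 + 2q) = 73 → q' = 23.5529.
Δq = 57.9059 − 23.5529 = 34.353; the wedge equals the tax, 73.
The triangle = ½ × 34.353 × 73 = $1253.88.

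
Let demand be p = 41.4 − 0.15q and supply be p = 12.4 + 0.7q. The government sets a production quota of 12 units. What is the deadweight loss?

207.91

Competitive equilibrium: 41.4 − 0.15q = 12.4 + 0.7q → q* = 34.1176, p* = 36.2824.
At q = 12: demand price = 41.4 − 0.15·12 = 39.6; supply price = 12.4 + 0.7·12 = 20.8.
Δq = 34.1176 − 12 = 22.1176; wedge = 39.6 − 20.8 = 18.8.
DWL = ½ × 22.1176 × 18.8 = 207.91.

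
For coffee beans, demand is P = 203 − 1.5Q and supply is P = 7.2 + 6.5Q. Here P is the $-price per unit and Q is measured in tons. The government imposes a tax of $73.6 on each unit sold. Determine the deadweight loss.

$338.56

Competitive equilibrium: 203 − 1.5Q = 7.2 + 6.5Q → Q* = 24.475, P* = 166.2875.
With the tax, the buyer price exceeds the seller price by 73.6: (203 − 1.5Q) − (7.2 + 6.5Q) = 73.6 → Q' = 15.275.
ΔQ = 24.475 − 15.275 = 9.2; the wedge equals the tax, 73.6.
The triangle = ½ × 9.2 × 73.6 = $338.56.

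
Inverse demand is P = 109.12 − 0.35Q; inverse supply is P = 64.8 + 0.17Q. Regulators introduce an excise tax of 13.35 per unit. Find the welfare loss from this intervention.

171.37

Competitive equilibrium: 109.12 − 0.35Q = 64.8 + 0.17Q → Q* = 85.2308, P* = 79.2892.
With the tax, the buyer price exceeds the seller price by 13.35: (109.12 − 0.35Q) − (64.8 + 0.17Q) = 13.35 → Q' = 59.5577.
ΔQ = 85.2308 − 59.5577 = 25.6731; the wedge equals the tax, 13.35.
DWL = ½ × 25.6731 × 13.35 = 171.37.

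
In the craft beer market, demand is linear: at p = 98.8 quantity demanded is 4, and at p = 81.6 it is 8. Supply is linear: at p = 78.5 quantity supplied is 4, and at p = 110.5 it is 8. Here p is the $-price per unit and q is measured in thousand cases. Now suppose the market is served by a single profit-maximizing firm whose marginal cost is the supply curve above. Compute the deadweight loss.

$13.18 thousand

Demand slope = (81.6 − 98.8)/(8 − 4) = −4.3, so p = 116 − 4.3q.
Supply slope = (110.5 − 78.5)/(8 − 4) = 8, so p = 46.5 + 8q.
Competitive equilibrium: 116 − 4.3q = 46.5 + 8q → q* = 5.6504, p* = 91.7033.
Marginal revenue: MR = 116 − 8.6q. Set MR = MC: 116 − 8.6q = 46.5 + 8q → q_m = 4.1867.
Price p_m = 116 − 4.3·4.1867 = 97.9972; MC(q_m) = 46.5 + 8·4.1867 = 79.9936.
Competitive q* = 5.6504, so Δq = 1.4637; wedge = 97.9972 − 79.9936 = 18.0036.
The triangle = ½ × 1.4637 × 18.0036 = $13.18 thousand.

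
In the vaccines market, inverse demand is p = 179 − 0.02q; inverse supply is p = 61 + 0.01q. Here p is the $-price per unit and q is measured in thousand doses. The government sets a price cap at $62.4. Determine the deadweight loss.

$215840.67 thousand

Competitive equilibrium: 179 − 0.02q = 61 + 0.01q → q* = 3933.33333, p* = 100.33333.
At the ceiling p = 62.4, quantity supplied = (62.4 − 61)/0.01 = 140.
Willingness to pay at q' = 140: 179 − 0.02·140 = 176.2.
Δq = 3933.33333 − 140 = 3793.33333; wedge = 176.2 − 62.4 = 113.8.
Welfare loss = ½ × 3793.33333 × 113.8 = $215840.67 thousand.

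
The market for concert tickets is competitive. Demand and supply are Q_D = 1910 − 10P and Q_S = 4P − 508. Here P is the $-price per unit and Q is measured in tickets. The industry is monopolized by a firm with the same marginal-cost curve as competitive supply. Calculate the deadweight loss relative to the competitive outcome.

In inverse form: demand P = 191 − 0.1Q, supply P = 127 + 0.25Q.
Competitive equilibrium: 191 − 0.1Q = 127 + 0.25Q → Q* = 182.8571, P* = 172.7143.
Marginal revenue: MR = 191 − 0.2Q. Set MR = MC: 191 − 0.2Q = 127 + 0.25Q → Q_m = 142.2222.
Price P_m = 191 − 0.1·142.2222 = 176.7778; MC(Q_m) = 127 + 0.25·142.2222 = 162.5556.
Competitive Q* = 182.8571, so ΔQ = 40.6349; wedge = 176.7778 − 162.5556 = 14.2222.
The triangle = ½ × 40.6349 × 14.2222 = $288.96.

$288.96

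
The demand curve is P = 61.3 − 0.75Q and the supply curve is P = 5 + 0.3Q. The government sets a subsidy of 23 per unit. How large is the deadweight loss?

251.90

Competitive equilibrium: 61.3 − 0.75Q = 5 + 0.3Q → Q* = 53.61905, P* = 21.08571.
The subsidy lowers effective supply by 23: P = 0.3Q − 18.
New quantity: 61.3 − 0.75Q = 0.3Q − 18 → Q' = 75.52381.
Overproduction ΔQ = 75.52381 − 53.61905 = 21.90476; wedge = subsidy = 23.
The triangle = ½ × 21.90476 × 23 = 251.90.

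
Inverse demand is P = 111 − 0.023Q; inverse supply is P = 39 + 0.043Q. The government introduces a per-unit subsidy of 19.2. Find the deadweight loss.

2792.73

Competitive equilibrium: 111 − 0.023Q = 39 + 0.043Q → Q* = 1090.9091, P* = 85.9091.
The subsidy lowers effective supply by 19.2: P = 19.8 + 0.043Q.
New quantity: 111 − 0.023Q = 19.8 + 0.043Q → Q' = 1381.8182.
Overproduction ΔQ = 1381.8182 − 1090.9091 = 290.9091; wedge = subsidy = 19.2.
DWL = ½ × 290.9091 × 19.2 = 2792.73.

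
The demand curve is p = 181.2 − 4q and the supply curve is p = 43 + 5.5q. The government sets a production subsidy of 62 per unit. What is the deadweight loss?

Competitive equilibrium: 181.2 − 4q = 43 + 5.5q → q* = 14.5474, p* = 123.0105.
The subsidy lowers effective supply by 62: p = 5.5q − 19.
New quantity: 181.2 − 4q = 5.5q − 19 → q' = 21.0737.
Overproduction Δq = 21.0737 − 14.5474 = 6.5263; wedge = subsidy = 62.
Deadweight loss = ½ × 6.5263 × 62 = 202.32.

202.32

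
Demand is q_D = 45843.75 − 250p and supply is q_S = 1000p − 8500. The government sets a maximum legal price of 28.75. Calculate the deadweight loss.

542064.06

In inverse form: demand p = 183.375 − 0.004q, supply p = 8.5 + 0.001q.
Competitive equilibrium: 183.375 − 0.004q = 8.5 + 0.001q → q* = 34975, p* = 43.475.
At the ceiling p = 28.75, quantity supplied = (28.75 − 8.5)/0.001 = 20250.
Willingness to pay at q' = 20250: 183.375 − 0.004·20250 = 102.375.
Δq = 34975 − 20250 = 14725; wedge = 102.375 − 28.75 = 73.625.
Welfare loss = ½ × 14725 × 73.625 = 542064.06.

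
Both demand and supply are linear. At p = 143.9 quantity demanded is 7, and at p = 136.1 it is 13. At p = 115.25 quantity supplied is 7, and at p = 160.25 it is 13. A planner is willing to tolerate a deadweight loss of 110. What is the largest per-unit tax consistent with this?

44

Demand slope = (136.1 − 143.9)/(13 − 7) = −1.3, so p = 153 − 1.3q.
Supply slope = (160.25 − 115.25)/(13 − 7) = 7.5, so p = 62.75 + 7.5q.
Competitive equilibrium: 153 − 1.3q = 62.75 + 7.5q → q* = 10.2557, p* = 139.6676.
A tax t gives Δq = t/8.8 and wedge t, so DWL = t²/17.6.
t²/17.6 = 110 → t² = 1936 → t = 44.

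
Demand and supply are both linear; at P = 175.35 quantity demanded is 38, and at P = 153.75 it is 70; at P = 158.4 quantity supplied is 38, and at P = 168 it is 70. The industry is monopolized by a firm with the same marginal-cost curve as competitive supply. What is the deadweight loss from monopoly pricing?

250.26

Demand slope = (153.75 − 175.35)/(70 − 38) = −0.675, so P = 201 − 0.675Q.
Supply slope = (168 − 158.4)/(70 − 38) = 0.3, so P = 147 + 0.3Q.
Competitive equilibrium: 201 − 0.675Q = 147 + 0.3Q → Q* = 55.3846, P* = 163.6154.
Marginal revenue: MR = 201 − 1.35Q. Set MR = MC: 201 − 1.35Q = 147 + 0.3Q → Q_m = 32.7273.
Price P_m = 201 − 0.675·32.7273 = 178.9091; MC(Q_m) = 147 + 0.3·32.7273 = 156.8182.
Competitive Q* = 55.3846, so ΔQ = 22.6573; wedge = 178.9091 − 156.8182 = 22.0909.
Welfare loss = ½ × 22.6573 × 22.0909 = 250.26.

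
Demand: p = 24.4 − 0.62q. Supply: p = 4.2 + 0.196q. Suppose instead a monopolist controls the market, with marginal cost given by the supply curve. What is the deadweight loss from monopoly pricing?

46.61

Competitive equilibrium: 24.4 − 0.62q = 4.2 + 0.196q → q* = 24.7549, p* = 9.052.
Marginal revenue: MR = 24.4 − 1.24q. Set MR = MC: 24.4 − 1.24q = 4.2 + 0.196q → q_m = 14.0669.
Price p_m = 24.4 − 0.62·14.0669 = 15.6785; MC(q_m) = 4.2 + 0.196·14.0669 = 6.9571.
Competitive q* = 24.7549, so Δq = 10.688; wedge = 15.6785 − 6.9571 = 8.7214.
The triangle = ½ × 10.688 × 8.7214 = 46.61.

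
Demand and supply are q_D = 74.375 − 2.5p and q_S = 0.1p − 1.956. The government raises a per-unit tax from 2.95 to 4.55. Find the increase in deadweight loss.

0.58

In inverse form: demand p = 29.75 − 0.4q, supply p = 19.56 + 10q.
Competitive equilibrium: 29.75 − 0.4q = 19.56 + 10q → q* = 0.9798, p* = 29.3581.
For a per-unit tax t: Δq = t/10.4, so DWL = ½·t·(t/10.4) = t²/20.8.
At t = 2.95: DWL = 0.418. At t = 4.55: DWL = 0.995.
Increase = 0.995 − 0.418 = 0.58.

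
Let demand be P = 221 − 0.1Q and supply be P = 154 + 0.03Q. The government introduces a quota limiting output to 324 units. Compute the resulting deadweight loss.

2380.82

Competitive equilibrium: 221 − 0.1Q = 154 + 0.03Q → Q* = 515.3846, P* = 169.4615.
At Q = 324: demand price = 221 − 0.1·324 = 188.6; supply price = 154 + 0.03·324 = 163.72.
ΔQ = 515.3846 − 324 = 191.3846; wedge = 188.6 − 163.72 = 24.88.
DWL = ½ × 191.3846 × 24.88 = 2380.82.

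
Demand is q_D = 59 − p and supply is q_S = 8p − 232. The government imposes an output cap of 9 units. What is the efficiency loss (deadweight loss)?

175.56

In inverse form: demand p = 59 − q, supply p = 29 + 0.125q.
Competitive equilibrium: 59 − q = 29 + 0.125q → q* = 26.6667, p* = 32.3333.
At q = 9: demand price = 59 − 1·9 = 50; supply price = 29 + 0.125·9 = 30.125.
Δq = 26.6667 − 9 = 17.6667; wedge = 50 − 30.125 = 19.875.
The triangle = ½ × 17.6667 × 19.875 = 175.56.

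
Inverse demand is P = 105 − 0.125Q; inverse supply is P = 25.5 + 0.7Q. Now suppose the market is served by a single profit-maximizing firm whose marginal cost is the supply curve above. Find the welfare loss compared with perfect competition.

Competitive equilibrium: 105 − 0.125Q = 25.5 + 0.7Q → Q* = 96.3636, P* = 92.9545.
Marginal revenue: MR = 105 − 0.25Q. Set MR = MC: 105 − 0.25Q = 25.5 + 0.7Q → Q_m = 83.6842.
Price P_m = 105 − 0.125·83.6842 = 94.5395; MC(Q_m) = 25.5 + 0.7·83.6842 = 84.0789.
Competitive Q* = 96.3636, so ΔQ = 12.6794; wedge = 94.5395 − 84.0789 = 10.4606.
DWL = ½ × 12.6794 × 10.4606 = 66.32.

66.32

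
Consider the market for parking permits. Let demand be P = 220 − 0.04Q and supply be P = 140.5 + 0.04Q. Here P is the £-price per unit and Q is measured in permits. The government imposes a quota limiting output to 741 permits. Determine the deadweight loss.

£2555.30

Competitive equilibrium: 220 − 0.04Q = 140.5 + 0.04Q → Q* = 993.75, P* = 180.25.
At Q = 741: demand price = 220 − 0.04·741 = 190.36; supply price = 140.5 + 0.04·741 = 170.14.
ΔQ = 993.75 − 741 = 252.75; wedge = 190.36 − 170.14 = 20.22.
Deadweight loss = ½ × 252.75 × 20.22 = £2555.30.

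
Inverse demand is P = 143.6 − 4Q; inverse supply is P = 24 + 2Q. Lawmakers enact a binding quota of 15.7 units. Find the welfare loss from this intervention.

53.76

Competitive equilibrium: 143.6 − 4Q = 24 + 2Q → Q* = 19.9333, P* = 63.8667.
At Q = 15.7: demand price = 143.6 − 4·15.7 = 80.8; supply price = 24 + 2·15.7 = 55.4.
ΔQ = 19.9333 − 15.7 = 4.2333; wedge = 80.8 − 55.4 = 25.4.
Welfare loss = ½ × 4.2333 × 25.4 = 53.76.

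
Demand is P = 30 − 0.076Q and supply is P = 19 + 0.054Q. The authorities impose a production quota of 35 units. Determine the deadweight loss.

160.01

Competitive equilibrium: 30 − 0.076Q = 19 + 0.054Q → Q* = 84.6154, P* = 23.5692.
At Q = 35: demand price = 30 − 0.076·35 = 27.34; supply price = 19 + 0.054·35 = 20.89.
ΔQ = 84.6154 − 35 = 49.6154; wedge = 27.34 − 20.89 = 6.45.
Welfare loss = ½ × 49.6154 × 6.45 = 160.01.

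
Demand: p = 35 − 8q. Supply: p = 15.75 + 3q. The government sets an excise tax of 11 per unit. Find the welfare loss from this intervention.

Competitive equilibrium: 35 − 8q = 15.75 + 3q → q* = 1.75, p* = 21.
With the tax, the buyer price exceeds the seller price by 11: (35 − 8q) − (15.75 + 3q) = 11 → q' = 0.75.
Δq = 1.75 − 0.75 = 1; the wedge equals the tax, 11.
The triangle = ½ × 1 × 11 = 5.50.

5.50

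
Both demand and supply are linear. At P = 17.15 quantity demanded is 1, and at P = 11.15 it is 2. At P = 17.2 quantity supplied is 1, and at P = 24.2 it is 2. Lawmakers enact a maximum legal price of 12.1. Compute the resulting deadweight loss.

3.41

Demand slope = (11.15 − 17.15)/(2 − 1) = −6, so P = 23.15 − 6Q.
Supply slope = (24.2 − 17.2)/(2 − 1) = 7, so P = 10.2 + 7Q.
Competitive equilibrium: 23.15 − 6Q = 10.2 + 7Q → Q* = 0.9962, P* = 17.1731.
At the ceiling P = 12.1, quantity supplied = (12.1 − 10.2)/7 = 0.2714.
Willingness to pay at Q' = 0.2714: 23.15 − 6·0.2714 = 21.5216.
ΔQ = 0.9962 − 0.2714 = 0.7248; wedge = 21.5216 − 12.1 = 9.4216.
Welfare loss = ½ × 0.7248 × 9.4216 = 3.41.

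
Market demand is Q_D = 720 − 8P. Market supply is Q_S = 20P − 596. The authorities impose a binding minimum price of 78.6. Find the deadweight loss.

5591.936

In inverse form: demand P = 90 − 0.125Q, supply P = 29.8 + 0.05Q.
Competitive equilibrium: 90 − 0.125Q = 29.8 + 0.05Q → Q* = 344, P* = 47.
At the floor P = 78.6, quantity demanded = (90 − 78.6)/0.125 = 91.2.
Sellers' marginal cost at Q' = 91.2: 29.8 + 0.05·91.2 = 34.36.
ΔQ = 344 − 91.2 = 252.8; wedge = 78.6 − 34.36 = 44.24.
DWL = ½ × 252.8 × 44.24 = 5591.936.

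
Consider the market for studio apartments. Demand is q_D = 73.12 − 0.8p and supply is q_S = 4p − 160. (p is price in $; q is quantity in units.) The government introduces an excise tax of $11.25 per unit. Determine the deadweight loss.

$42.19

In inverse form: demand p = 91.4 − 1.25q, supply p = 40 + 0.25q.
Competitive equilibrium: 91.4 − 1.25q = 40 + 0.25q → q* = 34.2667, p* = 48.5667.
With the tax, the buyer price exceeds the seller price by 11.25: (91.4 − 1.25q) − (40 + 0.25q) = 11.25 → q' = 26.7667.
Δq = 34.2667 − 26.7667 = 7.5; the wedge equals the tax, 11.25.
Welfare loss = ½ × 7.5 × 11.25 = $42.19.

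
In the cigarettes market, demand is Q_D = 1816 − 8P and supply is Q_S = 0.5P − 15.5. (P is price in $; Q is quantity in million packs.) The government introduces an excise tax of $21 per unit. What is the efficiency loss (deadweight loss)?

In inverse form: demand P = 227 − 0.125Q, supply P = 31 + 2Q.
Competitive equilibrium: 227 − 0.125Q = 31 + 2Q → Q* = 92.23529, P* = 215.47059.
With the tax, the buyer price exceeds the seller price by 21: (227 − 0.125Q) − (31 + 2Q) = 21 → Q' = 82.35294.
ΔQ = 92.23529 − 82.35294 = 9.88235; the wedge equals the tax, 21.
DWL = ½ × 9.88235 × 21 = $103.76 million.

$103.76 million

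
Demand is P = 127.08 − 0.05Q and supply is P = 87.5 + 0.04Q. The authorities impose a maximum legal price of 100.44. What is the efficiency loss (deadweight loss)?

Competitive equilibrium: 127.08 − 0.05Q = 87.5 + 0.04Q → Q* = 439.7778, P* = 105.0911.
At the ceiling P = 100.44, quantity supplied = (100.44 − 87.5)/0.04 = 323.5.
Willingness to pay at Q' = 323.5: 127.08 − 0.05·323.5 = 110.905.
ΔQ = 439.7778 − 323.5 = 116.2778; wedge = 110.905 − 100.44 = 10.465.
Welfare loss = ½ × 116.2778 × 10.465 = 608.42.

608.42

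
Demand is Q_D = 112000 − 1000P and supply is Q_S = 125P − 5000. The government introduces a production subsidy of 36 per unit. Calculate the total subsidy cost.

432000

In inverse form: demand P = 112 − 0.001Q, supply P = 40 + 0.008Q.
Competitive equilibrium: 112 − 0.001Q = 40 + 0.008Q → Q* = 8000, P* = 104.
The subsidy lowers effective supply by 36: P = 4 + 0.008Q.
New quantity: 112 − 0.001Q = 4 + 0.008Q → Q' = 12000.
Total subsidy cost = 36 × 12000 = 432000.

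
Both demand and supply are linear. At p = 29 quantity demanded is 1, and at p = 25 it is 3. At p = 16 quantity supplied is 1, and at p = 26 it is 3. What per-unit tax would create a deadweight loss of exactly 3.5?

7

Demand slope = (25 − 29)/(3 − 1) = −2, so p = 31 − 2q.
Supply slope = (26 − 16)/(3 − 1) = 5, so p = 11 + 5q.
Competitive equilibrium: 31 − 2q = 11 + 5q → q* = 2.8571, p* = 25.2857.
A tax t gives Δq = t/7 and wedge t, so DWL = t²/14.
t²/14 = 3.5 → t² = 49 → t = 7.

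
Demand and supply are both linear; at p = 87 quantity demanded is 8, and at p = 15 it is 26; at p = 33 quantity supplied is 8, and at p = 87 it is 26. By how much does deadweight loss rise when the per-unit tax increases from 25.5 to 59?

202.20

Demand slope = (15 − 87)/(26 − 8) = −4, so p = 119 − 4q.
Supply slope = (87 − 33)/(26 − 8) = 3, so p = 9 + 3q.
Competitive equilibrium: 119 − 4q = 9 + 3q → q* = 15.7143, p* = 56.1429.
For a per-unit tax t: Δq = t/7, so DWL = ½·t·(t/7) = t²/14.
At t = 25.5: DWL = 46.446. At t = 59: DWL = 248.643.
Increase = 248.643 − 46.446 = 202.20.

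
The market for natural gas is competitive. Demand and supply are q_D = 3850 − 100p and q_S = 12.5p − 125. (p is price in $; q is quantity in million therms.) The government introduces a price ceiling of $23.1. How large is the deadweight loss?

In inverse form: demand p = 38.5 − 0.01q, supply p = 10 + 0.08q.
Competitive equilibrium: 38.5 − 0.01q = 10 + 0.08q → q* = 316.6667, p* = 35.3333.
At the ceiling p = 23.1, quantity supplied = (23.1 − 10)/0.08 = 163.75.
Willingness to pay at q' = 163.75: 38.5 − 0.01·163.75 = 36.8625.
Δq = 316.6667 − 163.75 = 152.9167; wedge = 36.8625 − 23.1 = 13.7625.
The triangle = ½ × 152.9167 × 13.7625 = $1052.26 million.

$1052.26 million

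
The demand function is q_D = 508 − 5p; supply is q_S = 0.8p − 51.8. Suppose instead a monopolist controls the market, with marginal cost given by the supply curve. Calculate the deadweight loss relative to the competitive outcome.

In inverse form: demand p = 101.6 − 0.2q, supply p = 64.75 + 1.25q.
Competitive equilibrium: 101.6 − 0.2q = 64.75 + 1.25q → q* = 25.4138, p* = 96.5172.
Marginal revenue: MR = 101.6 − 0.4q. Set MR = MC: 101.6 − 0.4q = 64.75 + 1.25q → q_m = 22.3333.
Price p_m = 101.6 − 0.2·22.3333 = 97.1333; MC(q_m) = 64.75 + 1.25·22.3333 = 92.6666.
Competitive q* = 25.4138, so Δq = 3.0805; wedge = 97.1333 − 92.6666 = 4.4667.
The triangle = ½ × 3.0805 × 4.4667 = 6.88.

6.88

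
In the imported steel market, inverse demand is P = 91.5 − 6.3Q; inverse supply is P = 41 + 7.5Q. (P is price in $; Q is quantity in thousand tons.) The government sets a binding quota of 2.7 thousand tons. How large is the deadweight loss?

Competitive equilibrium: 91.5 − 6.3Q = 41 + 7.5Q → Q* = 3.6594, P* = 68.4457.
At Q = 2.7: demand price = 91.5 − 6.3·2.7 = 74.49; supply price = 41 + 7.5·2.7 = 61.25.
ΔQ = 3.6594 − 2.7 = 0.9594; wedge = 74.49 − 61.25 = 13.24.
Welfare loss = ½ × 0.9594 × 13.24 = $6.35 thousand.

$6.35 thousand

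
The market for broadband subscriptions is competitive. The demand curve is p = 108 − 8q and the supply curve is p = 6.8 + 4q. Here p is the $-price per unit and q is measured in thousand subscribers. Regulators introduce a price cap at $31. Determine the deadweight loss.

Competitive equilibrium: 108 − 8q = 6.8 + 4q → q* = 8.4333, p* = 40.5333.
At the ceiling p = 31, quantity supplied = (31 − 6.8)/4 = 6.05.
Willingness to pay at q' = 6.05: 108 − 8·6.05 = 59.6.
Δq = 8.4333 − 6.05 = 2.3833; wedge = 59.6 − 31 = 28.6.
DWL = ½ × 2.3833 × 28.6 = $34.08 thousand.

$34.08 thousand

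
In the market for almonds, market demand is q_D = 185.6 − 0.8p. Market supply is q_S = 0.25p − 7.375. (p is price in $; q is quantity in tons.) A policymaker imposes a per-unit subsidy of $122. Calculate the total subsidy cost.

$7540.76

In inverse form: demand p = 232 − 1.25q, supply p = 29.5 + 4q.
Competitive equilibrium: 232 − 1.25q = 29.5 + 4q → q* = 38.5714, p* = 183.7857.
The subsidy lowers effective supply by 122: p = 4q − 92.5.
New quantity: 232 − 1.25q = 4q − 92.5 → q' = 61.8095.
Total subsidy cost = 122 × 61.8095 = $7540.76.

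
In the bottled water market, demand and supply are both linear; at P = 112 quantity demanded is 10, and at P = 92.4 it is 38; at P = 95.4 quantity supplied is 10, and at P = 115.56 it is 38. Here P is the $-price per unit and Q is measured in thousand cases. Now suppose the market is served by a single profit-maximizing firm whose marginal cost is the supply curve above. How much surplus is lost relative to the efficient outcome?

Demand slope = (92.4 − 112)/(38 − 10) = −0.7, so P = 119 − 0.7Q.
Supply slope = (115.56 − 95.4)/(38 − 10) = 0.72, so P = 88.2 + 0.72Q.
Competitive equilibrium: 119 − 0.7Q = 88.2 + 0.72Q → Q* = 21.6901, P* = 103.8169.
Marginal revenue: MR = 119 − 1.4Q. Set MR = MC: 119 − 1.4Q = 88.2 + 0.72Q → Q_m = 14.5283.
Price P_m = 119 − 0.7·14.5283 = 108.8302; MC(Q_m) = 88.2 + 0.72·14.5283 = 98.6604.
Competitive Q* = 21.6901, so ΔQ = 7.1618; wedge = 108.8302 − 98.6604 = 10.1698.
Welfare loss = ½ × 7.1618 × 10.1698 = $36.42 thousand.

$36.42 thousand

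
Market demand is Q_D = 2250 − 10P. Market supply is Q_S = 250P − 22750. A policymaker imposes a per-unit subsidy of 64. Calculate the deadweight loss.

19692.31

In inverse form: demand P = 225 − 0.1Q, supply P = 91 + 0.004Q.
Competitive equilibrium: 225 − 0.1Q = 91 + 0.004Q → Q* = 1288.4615, P* = 96.1538.
The subsidy lowers effective supply by 64: P = 27 + 0.004Q.
New quantity: 225 − 0.1Q = 27 + 0.004Q → Q' = 1903.8462.
Overproduction ΔQ = 1903.8462 − 1288.4615 = 615.3847; wedge = subsidy = 64.
Deadweight loss = ½ × 615.3847 × 64 = 19692.31.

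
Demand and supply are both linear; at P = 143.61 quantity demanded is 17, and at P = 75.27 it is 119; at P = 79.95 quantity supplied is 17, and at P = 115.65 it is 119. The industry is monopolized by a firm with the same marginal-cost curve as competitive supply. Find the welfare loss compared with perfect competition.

Demand slope = (75.27 − 143.61)/(119 − 17) = −0.67, so P = 155 − 0.67Q.
Supply slope = (115.65 − 79.95)/(119 − 17) = 0.35, so P = 74 + 0.35Q.
Competitive equilibrium: 155 − 0.67Q = 74 + 0.35Q → Q* = 79.4118, P* = 101.7941.
Marginal revenue: MR = 155 − 1.34Q. Set MR = MC: 155 − 1.34Q = 74 + 0.35Q → Q_m = 47.929.
Price P_m = 155 − 0.67·47.929 = 122.8876; MC(Q_m) = 74 + 0.35·47.929 = 90.7752.
Competitive Q* = 79.4118, so ΔQ = 31.4828; wedge = 122.8876 − 90.7752 = 32.1124.
The triangle = ½ × 31.4828 × 32.1124 = 505.49.

505.49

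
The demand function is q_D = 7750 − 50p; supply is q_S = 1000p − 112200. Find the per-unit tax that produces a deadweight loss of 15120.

25.2

In inverse form: demand p = 155 − 0.02q, supply p = 112.2 + 0.001q.
Competitive equilibrium: 155 − 0.02q = 112.2 + 0.001q → q* = 2038.0952, p* = 114.2381.
A tax t gives Δq = t/0.021 and wedge t, so DWL = t²/0.042.
t²/0.042 = 15120 → t² = 635.04 → t = 25.2.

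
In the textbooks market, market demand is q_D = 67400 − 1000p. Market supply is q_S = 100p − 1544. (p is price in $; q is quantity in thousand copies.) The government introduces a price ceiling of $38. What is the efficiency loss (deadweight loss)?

$33490.76 thousand

In inverse form: demand p = 67.4 − 0.001q, supply p = 15.44 + 0.01q.
Competitive equilibrium: 67.4 − 0.001q = 15.44 + 0.01q → q* = 4723.6364, p* = 62.6764.
At the ceiling p = 38, quantity supplied = (38 − 15.44)/0.01 = 2256.
Willingness to pay at q' = 2256: 67.4 − 0.001·2256 = 65.144.
Δq = 4723.6364 − 2256 = 2467.6364; wedge = 65.144 − 38 = 27.144.
The triangle = ½ × 2467.6364 × 27.144 = $33490.76 thousand.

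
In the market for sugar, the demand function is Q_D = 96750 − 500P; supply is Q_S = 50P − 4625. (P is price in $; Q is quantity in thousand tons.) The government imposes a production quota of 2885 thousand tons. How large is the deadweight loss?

$32011.38 thousand

In inverse form: demand P = 193.5 − 0.002Q, supply P = 92.5 + 0.02Q.
Competitive equilibrium: 193.5 − 0.002Q = 92.5 + 0.02Q → Q* = 4590.9091, P* = 184.3182.
At Q = 2885: demand price = 193.5 − 0.002·2885 = 187.73; supply price = 92.5 + 0.02·2885 = 150.2.
ΔQ = 4590.9091 − 2885 = 1705.9091; wedge = 187.73 − 150.2 = 37.53.
Deadweight loss = ½ × 1705.9091 × 37.53 = $32011.38 thousand.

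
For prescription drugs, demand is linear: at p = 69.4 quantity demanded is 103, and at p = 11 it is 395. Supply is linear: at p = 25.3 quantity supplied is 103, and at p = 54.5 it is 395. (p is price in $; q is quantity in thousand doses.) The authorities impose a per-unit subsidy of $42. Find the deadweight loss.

Demand slope = (11 − 69.4)/(395 − 103) = −0.2, so p = 90 − 0.2q.
Supply slope = (54.5 − 25.3)/(395 − 103) = 0.1, so p = 15 + 0.1q.
Competitive equilibrium: 90 − 0.2q = 15 + 0.1q → q* = 250, p* = 40.
The subsidy lowers effective supply by 42: p = 0.1q − 27.
New quantity: 90 − 0.2q = 0.1q − 27 → q' = 390.
Overproduction Δq = 390 − 250 = 140; wedge = subsidy = 42.
Welfare loss = ½ × 140 × 42 = $2940 thousand.

$2940 thousand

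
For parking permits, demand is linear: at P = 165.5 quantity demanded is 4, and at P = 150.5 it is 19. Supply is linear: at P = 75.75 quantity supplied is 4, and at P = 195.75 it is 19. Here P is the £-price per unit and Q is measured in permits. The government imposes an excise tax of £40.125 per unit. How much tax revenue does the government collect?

£381.74

Demand slope = (150.5 − 165.5)/(19 − 4) = −1, so P = 169.5 − Q.
Supply slope = (195.75 − 75.75)/(19 − 4) = 8, so P = 43.75 + 8Q.
Competitive equilibrium: 169.5 − Q = 43.75 + 8Q → Q* = 13.97222, P* = 155.52778.
With the tax, the buyer price exceeds the seller price by 40.125: (169.5 − Q) − (43.75 + 8Q) = 40.125 → Q' = 9.51389.
Tax revenue = 40.125 × 9.51389 = £381.74.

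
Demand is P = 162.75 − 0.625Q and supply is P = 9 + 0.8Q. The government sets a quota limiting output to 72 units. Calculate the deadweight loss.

918.01

Competitive equilibrium: 162.75 − 0.625Q = 9 + 0.8Q → Q* = 107.8947, P* = 95.3158.
At Q = 72: demand price = 162.75 − 0.625·72 = 117.75; supply price = 9 + 0.8·72 = 66.6.
ΔQ = 107.8947 − 72 = 35.8947; wedge = 117.75 − 66.6 = 51.15.
Deadweight loss = ½ × 35.8947 × 51.15 = 918.01.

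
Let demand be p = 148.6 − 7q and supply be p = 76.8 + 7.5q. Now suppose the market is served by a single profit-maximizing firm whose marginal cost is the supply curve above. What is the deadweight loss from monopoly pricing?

18.84

Competitive equilibrium: 148.6 − 7q = 76.8 + 7.5q → q* = 4.9517, p* = 113.9379.
Marginal revenue: MR = 148.6 − 14q. Set MR = MC: 148.6 − 14q = 76.8 + 7.5q → q_m = 3.3395.
Price p_m = 148.6 − 7·3.3395 = 125.2235; MC(q_m) = 76.8 + 7.5·3.3395 = 101.8463.
Competitive q* = 4.9517, so Δq = 1.6122; wedge = 125.2235 − 101.8463 = 23.3772.
The triangle = ½ × 1.6122 × 23.3772 = 18.84.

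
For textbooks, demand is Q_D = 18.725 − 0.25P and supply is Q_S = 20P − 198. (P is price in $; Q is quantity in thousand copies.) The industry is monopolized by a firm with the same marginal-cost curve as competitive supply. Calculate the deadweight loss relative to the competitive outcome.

In inverse form: demand P = 74.9 − 4Q, supply P = 9.9 + 0.05Q.
Competitive equilibrium: 74.9 − 4Q = 9.9 + 0.05Q → Q* = 16.0494, P* = 10.7025.
Marginal revenue: MR = 74.9 − 8Q. Set MR = MC: 74.9 − 8Q = 9.9 + 0.05Q → Q_m = 8.0745.
Price P_m = 74.9 − 4·8.0745 = 42.602; MC(Q_m) = 9.9 + 0.05·8.0745 = 10.3037.
Competitive Q* = 16.0494, so ΔQ = 7.9749; wedge = 42.602 − 10.3037 = 32.2983.
DWL = ½ × 7.9749 × 32.2983 = $128.79 thousand.

$128.79 thousand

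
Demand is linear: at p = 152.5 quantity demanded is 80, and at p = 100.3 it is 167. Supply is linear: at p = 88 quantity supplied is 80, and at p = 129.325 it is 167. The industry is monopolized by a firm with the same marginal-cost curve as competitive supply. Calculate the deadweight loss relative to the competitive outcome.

Demand slope = (100.3 − 152.5)/(167 − 80) = −0.6, so p = 200.5 − 0.6q.
Supply slope = (129.325 − 88)/(167 − 80) = 0.475, so p = 50 + 0.475q.
Competitive equilibrium: 200.5 − 0.6q = 50 + 0.475q → q* = 140, p* = 116.5.
Marginal revenue: MR = 200.5 − 1.2q. Set MR = MC: 200.5 − 1.2q = 50 + 0.475q → q_m = 89.85075.
Price p_m = 200.5 − 0.6·89.85075 = 146.58955; MC(q_m) = 50 + 0.475·89.85075 = 92.67911.
Competitive q* = 140, so Δq = 50.14925; wedge = 146.58955 − 92.67911 = 53.91044.
Deadweight loss = ½ × 50.14925 × 53.91044 = 1351.78.

1351.78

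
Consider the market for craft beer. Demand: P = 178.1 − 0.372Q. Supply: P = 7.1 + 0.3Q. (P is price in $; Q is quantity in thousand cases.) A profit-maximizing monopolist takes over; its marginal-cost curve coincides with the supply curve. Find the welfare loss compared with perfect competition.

Competitive equilibrium: 178.1 − 0.372Q = 7.1 + 0.3Q → Q* = 254.46429, P* = 83.43929.
Marginal revenue: MR = 178.1 − 0.744Q. Set MR = MC: 178.1 − 0.744Q = 7.1 + 0.3Q → Q_m = 163.7931.
Price P_m = 178.1 − 0.372·163.7931 = 117.16897; MC(Q_m) = 7.1 + 0.3·163.7931 = 56.23793.
Competitive Q* = 254.46429, so ΔQ = 90.67119; wedge = 117.16897 − 56.23793 = 60.93104.
DWL = ½ × 90.67119 × 60.93104 = $2762.34 thousand.

$2762.34 thousand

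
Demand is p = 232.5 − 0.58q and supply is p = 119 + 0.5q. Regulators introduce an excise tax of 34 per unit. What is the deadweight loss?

Competitive equilibrium: 232.5 − 0.58q = 119 + 0.5q → q* = 105.0926, p* = 171.5463.
With the tax, the buyer price exceeds the seller price by 34: (232.5 − 0.58q) − (119 + 0.5q) = 34 → q' = 73.6111.
Δq = 105.0926 − 73.6111 = 31.4815; the wedge equals the tax, 34.
Deadweight loss = ½ × 31.4815 × 34 = 535.19.

535.19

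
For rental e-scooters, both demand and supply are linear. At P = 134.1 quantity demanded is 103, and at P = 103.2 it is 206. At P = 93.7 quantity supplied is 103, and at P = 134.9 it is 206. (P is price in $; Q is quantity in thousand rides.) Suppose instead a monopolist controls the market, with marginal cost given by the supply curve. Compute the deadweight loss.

$813.62 thousand

Demand slope = (103.2 − 134.1)/(206 − 103) = −0.3, so P = 165 − 0.3Q.
Supply slope = (134.9 − 93.7)/(206 − 103) = 0.4, so P = 52.5 + 0.4Q.
Competitive equilibrium: 165 − 0.3Q = 52.5 + 0.4Q → Q* = 160.7143, P* = 116.7857.
Marginal revenue: MR = 165 − 0.6Q. Set MR = MC: 165 − 0.6Q = 52.5 + 0.4Q → Q_m = 112.5.
Price P_m = 165 − 0.3·112.5 = 131.25; MC(Q_m) = 52.5 + 0.4·112.5 = 97.5.
Competitive Q* = 160.7143, so ΔQ = 48.2143; wedge = 131.25 − 97.5 = 33.75.
Welfare loss = ½ × 48.2143 × 33.75 = $813.62 thousand.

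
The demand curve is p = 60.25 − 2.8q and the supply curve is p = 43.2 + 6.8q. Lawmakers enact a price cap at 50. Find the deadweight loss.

2.89

Competitive equilibrium: 60.25 − 2.8q = 43.2 + 6.8q → q* = 1.776, p* = 55.2771.
At the ceiling p = 50, quantity supplied = (50 − 43.2)/6.8 = 1.
Willingness to pay at q' = 1: 60.25 − 2.8·1 = 57.45.
Δq = 1.776 − 1 = 0.776; wedge = 57.45 − 50 = 7.45.
Welfare loss = ½ × 0.776 × 7.45 = 2.89.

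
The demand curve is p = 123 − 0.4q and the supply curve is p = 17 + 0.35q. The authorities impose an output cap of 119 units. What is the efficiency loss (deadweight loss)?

Competitive equilibrium: 123 − 0.4q = 17 + 0.35q → q* = 141.3333, p* = 66.4667.
At q = 119: demand price = 123 − 0.4·119 = 75.4; supply price = 17 + 0.35·119 = 58.65.
Δq = 141.3333 − 119 = 22.3333; wedge = 75.4 − 58.65 = 16.75.
DWL = ½ × 22.3333 × 16.75 = 187.04.

187.04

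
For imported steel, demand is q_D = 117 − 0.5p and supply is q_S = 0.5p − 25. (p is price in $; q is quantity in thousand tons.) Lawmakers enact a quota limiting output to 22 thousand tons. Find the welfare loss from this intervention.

In inverse form: demand p = 234 − 2q, supply p = 50 + 2q.
Competitive equilibrium: 234 − 2q = 50 + 2q → q* = 46, p* = 142.
At q = 22: demand price = 234 − 2·22 = 190; supply price = 50 + 2·22 = 94.
Δq = 46 − 22 = 24; wedge = 190 − 94 = 96.
Welfare loss = ½ × 24 × 96 = $1152 thousand.

$1152 thousand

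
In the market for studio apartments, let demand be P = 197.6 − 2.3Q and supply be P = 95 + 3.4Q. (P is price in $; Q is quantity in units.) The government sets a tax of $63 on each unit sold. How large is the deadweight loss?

Competitive equilibrium: 197.6 − 2.3Q = 95 + 3.4Q → Q* = 18, P* = 156.2.
With the tax, the buyer price exceeds the seller price by 63: (197.6 − 2.3Q) − (95 + 3.4Q) = 63 → Q' = 6.9474.
ΔQ = 18 − 6.9474 = 11.0526; the wedge equals the tax, 63.
Welfare loss = ½ × 11.0526 × 63 = $348.16.

$348.16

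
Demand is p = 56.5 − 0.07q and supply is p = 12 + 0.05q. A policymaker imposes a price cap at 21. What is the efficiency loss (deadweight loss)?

Competitive equilibrium: 56.5 − 0.07q = 12 + 0.05q → q* = 370.8333, p* = 30.5417.
At the ceiling p = 21, quantity supplied = (21 − 12)/0.05 = 180.
Willingness to pay at q' = 180: 56.5 − 0.07·180 = 43.9.
Δq = 370.8333 − 180 = 190.8333; wedge = 43.9 − 21 = 22.9.
Deadweight loss = ½ × 190.8333 × 22.9 = 2185.04.

2185.04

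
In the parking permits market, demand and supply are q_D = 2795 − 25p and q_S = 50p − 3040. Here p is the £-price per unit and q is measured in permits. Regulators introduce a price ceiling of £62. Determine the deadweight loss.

In inverse form: demand p = 111.8 − 0.04q, supply p = 60.8 + 0.02q.
Competitive equilibrium: 111.8 − 0.04q = 60.8 + 0.02q → q* = 850, p* = 77.8.
At the ceiling p = 62, quantity supplied = (62 − 60.8)/0.02 = 60.
Willingness to pay at q' = 60: 111.8 − 0.04·60 = 109.4.
Δq = 850 − 60 = 790; wedge = 109.4 − 62 = 47.4.
DWL = ½ × 790 × 47.4 = £18723.

£18723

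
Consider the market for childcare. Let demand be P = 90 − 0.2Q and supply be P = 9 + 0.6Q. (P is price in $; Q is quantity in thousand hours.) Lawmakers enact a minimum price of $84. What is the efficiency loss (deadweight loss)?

Competitive equilibrium: 90 − 0.2Q = 9 + 0.6Q → Q* = 101.25, P* = 69.75.
At the floor P = 84, quantity demanded = (90 − 84)/0.2 = 30.
Sellers' marginal cost at Q' = 30: 9 + 0.6·30 = 27.
ΔQ = 101.25 − 30 = 71.25; wedge = 84 − 27 = 57.
Deadweight loss = ½ × 71.25 × 57 = $2030.625 thousand.

$2030.625 thousand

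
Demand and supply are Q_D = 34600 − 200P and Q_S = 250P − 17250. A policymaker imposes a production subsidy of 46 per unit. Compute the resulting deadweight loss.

117555.56

In inverse form: demand P = 173 − 0.005Q, supply P = 69 + 0.004Q.
Competitive equilibrium: 173 − 0.005Q = 69 + 0.004Q → Q* = 11555.5556, P* = 115.2222.
The subsidy lowers effective supply by 46: P = 23 + 0.004Q.
New quantity: 173 − 0.005Q = 23 + 0.004Q → Q' = 16666.6667.
Overproduction ΔQ = 16666.6667 − 11555.5556 = 5111.1111; wedge = subsidy = 46.
Deadweight loss = ½ × 5111.1111 × 46 = 117555.56.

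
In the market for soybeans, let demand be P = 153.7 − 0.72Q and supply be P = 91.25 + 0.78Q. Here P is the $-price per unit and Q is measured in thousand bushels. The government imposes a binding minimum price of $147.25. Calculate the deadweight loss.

$800.74 thousand

Competitive equilibrium: 153.7 − 0.72Q = 91.25 + 0.78Q → Q* = 41.6333, P* = 123.724.
At the floor P = 147.25, quantity demanded = (153.7 − 147.25)/0.72 = 8.9583.
Sellers' marginal cost at Q' = 8.9583: 91.25 + 0.78·8.9583 = 98.2375.
ΔQ = 41.6333 − 8.9583 = 32.675; wedge = 147.25 − 98.2375 = 49.0125.
Deadweight loss = ½ × 32.675 × 49.0125 = $800.74 thousand.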